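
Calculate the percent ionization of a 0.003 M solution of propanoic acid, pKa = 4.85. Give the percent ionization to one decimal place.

CH3CH2COOH ⇌ CH3CH2COO- + H+; let x = [H+] at equilibrium.
Ka = 10^(−4.85) = 1.41 × 10^-5
Solve x² + 1.41e-05x − 4.23e-08 = 0 → x = 1.99 × 10^-4 M
Fraction ionized = 1.99 × 10^-4 / 0.003 = 0.0663 → 6.6%

6.6%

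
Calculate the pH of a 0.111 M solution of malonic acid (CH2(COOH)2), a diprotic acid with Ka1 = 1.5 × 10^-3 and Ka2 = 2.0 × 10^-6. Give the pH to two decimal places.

Ka1 ≫ Ka2, so treat the first dissociation as the only significant source of H+.
Ka1 = x²/(0.111 − x) = 1.5 × 10^-3
Solving the quadratic: x = (−Ka1 + √(Ka1² + 4·Ka1·C₀))/2 = 1.22 × 10^-2 M
pH = −log(1.22 × 10^-2) = 1.91

pH = 1.91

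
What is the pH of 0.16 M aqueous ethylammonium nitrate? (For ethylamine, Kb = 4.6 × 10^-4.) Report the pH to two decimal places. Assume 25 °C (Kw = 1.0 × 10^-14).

pH = 5.73

C2H5NH3+ is the conjugate acid of the weak base C2H5NH2.
Ka = Kw/Kb = 1.0×10^-14 / 4.6 × 10^-4 = 2.17 × 10^-11
From the ICE table, Ka = x²/(0.16 − x) = 2.17 × 10^-11.
Since Ka ≪ C₀, x ≈ √(Ka·C₀) = 1.86 × 10^-6 M.
Check: 0.0012% ionized — well under 5%, approximation valid.
pH = −log[H+] = −log(1.86 × 10^-6) = 5.73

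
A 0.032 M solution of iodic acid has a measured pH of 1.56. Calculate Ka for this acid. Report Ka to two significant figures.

Ka = 1.7 × 10^-1

[H+] = 10^(-1.56) = 2.75 × 10^-2 M
At equilibrium [HA] = 0.032 − 2.75 × 10^-2 = 4.50 × 10^-3 M
Ka = [H+][A-]/[HA] = (2.75 × 10^-2)² / 4.50 × 10^-3 = 1.7 × 10^-1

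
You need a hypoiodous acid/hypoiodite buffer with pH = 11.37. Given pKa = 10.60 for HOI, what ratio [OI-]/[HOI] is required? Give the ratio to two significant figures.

pH = pKa + log(r) ⇒ log(r) = 11.37 − 10.60 = +0.77
r = [OI-]/[HOI] = 10^(+0.77) = 5.89

ratio = 5.9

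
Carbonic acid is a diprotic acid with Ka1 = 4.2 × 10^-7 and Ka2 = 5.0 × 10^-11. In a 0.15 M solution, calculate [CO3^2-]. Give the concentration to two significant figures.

First ionization gives [H+] ≈ [HCO3-] = 2.51 × 10^-4 M.
Second step: Ka2 = [H+][CO3^2-]/[HCO3-] ≈ [CO3^2-] (since [H+] ≈ [HCO3-]).
So [CO3^2-] ≈ Ka2.

5.0 × 10^-11 M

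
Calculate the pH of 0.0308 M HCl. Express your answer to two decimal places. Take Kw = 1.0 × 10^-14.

HCl is a strong acid and dissociates completely, so [H+] = 0.0308 M.
pH = -log(0.0308) = 1.51

pH = 1.51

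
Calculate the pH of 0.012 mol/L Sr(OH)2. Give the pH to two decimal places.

pH = 12.38

Sr(OH)2 is a strong base (each formula unit releases 2 OH-); [OH-] = 0.024 M.
pOH = -log(0.024) = 1.62
pH = 14.00 - 1.62 = 12.38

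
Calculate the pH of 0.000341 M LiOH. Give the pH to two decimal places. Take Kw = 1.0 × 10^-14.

pH = 10.53

LiOH is a strong base; [OH-] = 0.000341 M.
pOH = -log(0.000341) = 3.47
pH = 14.00 - 3.47 = 10.53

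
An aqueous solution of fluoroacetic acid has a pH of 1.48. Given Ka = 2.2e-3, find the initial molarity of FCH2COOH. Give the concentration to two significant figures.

C₀ = 5.3 × 10^-1 M

[H+] = 10^(-1.48) = 3.31 × 10^-2 M = x
Ka = x²/(C₀ − x) ⇒ C₀ = x + x²/Ka
C₀ = 3.31 × 10^-2 + (3.31 × 10^-2)²/(2.2 × 10^-3) = 5.31 × 10^-1 M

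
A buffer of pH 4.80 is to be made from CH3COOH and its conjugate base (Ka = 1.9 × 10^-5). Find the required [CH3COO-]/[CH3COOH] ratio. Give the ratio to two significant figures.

ratio = 1.2

pKa = -log(1.9 × 10^-5) = 4.721
pH = pKa + log(r) ⇒ log(r) = 4.80 − 4.721 = +0.079
r = [CH3COO-]/[CH3COOH] = 10^(+0.079) = 1.2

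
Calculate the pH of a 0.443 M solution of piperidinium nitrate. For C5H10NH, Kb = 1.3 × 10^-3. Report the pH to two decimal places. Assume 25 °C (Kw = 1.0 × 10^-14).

C5H10NH2+ is the conjugate acid of the weak base C5H10NH.
Ka = Kw/Kb = 1.0×10^-14 / 1.3 × 10^-3 = 7.69 × 10^-12
Ka = x²/(0.443 − x) = 7.69 × 10^-12
Neglecting x in the denominator: x = √(7.69 × 10^-12 × 0.443) = 1.85 × 10^-6 M
Check: 0.00042% ionized — well under 5%, approximation valid.
pH = −log(1.85 × 10^-6) = 5.73

pH = 5.73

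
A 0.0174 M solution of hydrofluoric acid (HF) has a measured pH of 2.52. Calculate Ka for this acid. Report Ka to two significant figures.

[H+] = 10^(-2.52) = 3.02 × 10^-3 M
At equilibrium [HA] = 0.0174 − 3.02 × 10^-3 = 1.44 × 10^-2 M
Ka = [H+][A-]/[HA] = (3.02 × 10^-3)² / 1.44 × 10^-2 = 6.3 × 10^-4

Ka = 6.3 × 10^-4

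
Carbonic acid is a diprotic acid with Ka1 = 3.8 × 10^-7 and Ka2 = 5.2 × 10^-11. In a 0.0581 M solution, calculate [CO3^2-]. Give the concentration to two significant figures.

5.2 × 10^-11 M

First ionization gives [H+] ≈ [HCO3-] = 1.49 × 10^-4 M.
Second step: Ka2 = [H+][CO3^2-]/[HCO3-] ≈ [CO3^2-] (since [H+] ≈ [HCO3-]).
So [CO3^2-] ≈ Ka2.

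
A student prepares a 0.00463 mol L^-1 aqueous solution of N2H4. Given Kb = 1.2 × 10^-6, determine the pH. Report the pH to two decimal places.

N2H4 + H2O ⇌ N2H5+ + OH-
From the ICE table, Kb = [OH-]²/(0.00463 − [OH-]) = 1.2 × 10^-6.
Neglecting [OH-] in the denominator: [OH-] = √(1.2 × 10^-6 × 0.00463) = 7.45 × 10^-5 M
([OH-]/C₀ = 1.6% < 5%, so the approximation holds.)
pOH = −log(7.45 × 10^-5) = 4.13; pH = 14.00 − 4.13 = 9.87

pH = 9.87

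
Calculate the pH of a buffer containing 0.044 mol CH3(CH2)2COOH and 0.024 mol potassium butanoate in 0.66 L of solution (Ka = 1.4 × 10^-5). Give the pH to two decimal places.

pKa = −log(1.4 × 10^-5) = 4.854
Using pH = pKa + log([base]/[acid]) with [base]/[acid] = 0.024/0.044:
pH = 4.854 + (-0.263) = 4.59

pH = 4.59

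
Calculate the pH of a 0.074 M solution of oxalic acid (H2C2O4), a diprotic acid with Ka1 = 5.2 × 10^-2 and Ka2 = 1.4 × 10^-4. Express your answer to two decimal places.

Since Ka1 ≫ Ka2, the first ionization dominates [H+].
Ka1 = x²/(0.074 − x) = 5.2 × 10^-2
Solving the quadratic: x = (−Ka1 + √(Ka1² + 4·Ka1·C₀))/2 = 4.13 × 10^-2 M
pH = −log(4.13 × 10^-2) = 1.38

pH = 1.38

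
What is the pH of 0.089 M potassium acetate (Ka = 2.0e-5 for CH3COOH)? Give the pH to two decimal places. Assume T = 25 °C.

pH = 8.82

CH3COO- is the conjugate base of the weak acid CH3COOH.
Kb = Kw/Ka = 1.0×10^-14 / 2.0 × 10^-5 = 5.00 × 10^-10
Kb = [OH-]²/(0.089 − [OH-]) = 5.00 × 10^-10
Since Kb ≪ C₀, [OH-] ≈ √(Kb·C₀) = 6.67 × 10^-6 M.
Check: 0.0075% ionized — well under 5%, approximation valid.
pOH = 5.18, so pH = 14.00 − pOH = 8.82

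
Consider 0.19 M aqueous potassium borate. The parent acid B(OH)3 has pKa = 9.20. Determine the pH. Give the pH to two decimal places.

B(OH)4- is the conjugate base of the weak acid B(OH)3.
Ka = 10^(−9.20) = 6.31 × 10^-10
Kb = Kw/Ka = 1.0×10^-14 / 6.31 × 10^-10 = 1.58 × 10^-5
Let x = [OH-] at equilibrium. Kb = x²/(0.19 − x).
Assume x ≪ 0.19: x ≈ √(1.58 × 10^-5 × 0.19) = 1.73 × 10^-3 M
pOH = 2.76, so pH = 14.00 − pOH = 11.24

pH = 11.24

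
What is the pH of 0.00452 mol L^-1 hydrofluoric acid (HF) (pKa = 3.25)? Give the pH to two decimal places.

HF ⇌ F- + H+
Ka = 10^(−3.25) = 5.62 × 10^-4
From the ICE table, Ka = [H+]²/(0.00452 − [H+]) = 5.62 × 10^-4.
Here C₀/Ka ≈ 8.04, so the small-[H+] approximation fails. Use the quadratic:
[H+] = [−0.000562 + √(0.000562² + 1.02e-05)]/2 = 1.34 × 10^-3 M
pH = −log(1.34 × 10^-3) = 2.87

pH = 2.87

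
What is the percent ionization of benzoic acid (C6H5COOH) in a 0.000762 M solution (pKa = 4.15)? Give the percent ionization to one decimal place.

C6H5COOH ⇌ C6H5COO- + H+; let x = [H+] at equilibrium.
Ka = 10^(−4.15) = 7.08 × 10^-5
Ka = x²/(C₀ − x); solving the quadratic gives x = 2.00 × 10^-4 M.
Fraction ionized = 2.00 × 10^-4 / 0.000762 = 0.2625 → 26.2%

26.2%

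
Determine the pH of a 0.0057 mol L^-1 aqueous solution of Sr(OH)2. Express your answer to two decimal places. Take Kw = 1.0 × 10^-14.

Sr(OH)2 is a strong base (each formula unit releases 2 OH-); [OH-] = 0.0114 M.
pOH = -log(0.0114) = 1.94
pH = 14.00 - 1.94 = 12.06

pH = 12.06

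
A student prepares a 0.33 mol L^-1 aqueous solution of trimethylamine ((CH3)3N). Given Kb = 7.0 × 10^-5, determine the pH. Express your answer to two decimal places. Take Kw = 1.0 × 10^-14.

(CH3)3N + H2O ⇌ (CH3)3NH+ + OH-
Let x = [OH-] at equilibrium. Kb = x²/(0.33 − x).
Neglecting x in the denominator: x = √(7.0 × 10^-5 × 0.33) = 4.81 × 10^-3 M
Check: 1.5% ionized — well under 5%, approximation valid.
pOH = 2.32, so pH = 14.00 − pOH = 11.68

pH = 11.68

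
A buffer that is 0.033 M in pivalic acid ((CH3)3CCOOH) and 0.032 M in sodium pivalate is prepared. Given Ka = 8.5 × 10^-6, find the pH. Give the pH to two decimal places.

pKa = −log(8.5 × 10^-6) = 5.071
Henderson–Hasselbalch: pH = pKa + log([(CH3)3CCOO-]/[(CH3)3CCOOH]) = 5.071 + log(0.032/0.033)
pH = 5.071 + (-0.013) = 5.06

pH = 5.06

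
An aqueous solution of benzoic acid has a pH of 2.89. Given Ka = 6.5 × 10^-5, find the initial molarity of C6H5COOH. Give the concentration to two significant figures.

[H+] = 10^(-2.89) = 1.29 × 10^-3 M = x
Ka = x²/(C₀ − x) ⇒ C₀ = x + x²/Ka
C₀ = 1.29 × 10^-3 + (1.29 × 10^-3)²/(6.5 × 10^-5) = 2.69 × 10^-2 M

C₀ = 2.7 × 10^-2 M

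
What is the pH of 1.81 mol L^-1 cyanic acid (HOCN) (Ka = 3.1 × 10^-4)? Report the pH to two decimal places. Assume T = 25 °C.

pH = 1.63

HOCN ⇌ OCN- + H+
From the ICE table, Ka = [H+]²/(1.81 − [H+]) = 3.1 × 10^-4.
Neglecting [H+] in the denominator: [H+] = √(3.1 × 10^-4 × 1.81) = 2.37 × 10^-2 M
([H+]/C₀ = 1.3% < 5%, so the approximation holds.)
pH = −log[H+] = −log(2.37 × 10^-2) = 1.63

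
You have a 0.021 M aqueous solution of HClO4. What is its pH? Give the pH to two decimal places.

pH = 1.68

HClO4 is a strong acid and dissociates completely, so [H+] = 0.021 M.
pH = -log(0.021) = 1.68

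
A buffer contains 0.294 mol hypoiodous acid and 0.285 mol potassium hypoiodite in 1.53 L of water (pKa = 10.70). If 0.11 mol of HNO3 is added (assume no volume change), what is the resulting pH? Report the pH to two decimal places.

Added H+ converts OI- to HOI: HOI → 0.404 mol, OI- → 0.175 mol.
Henderson–Hasselbalch with mole ratio 0.175/0.404: pH = 10.70 + (-0.363)

pH = 10.34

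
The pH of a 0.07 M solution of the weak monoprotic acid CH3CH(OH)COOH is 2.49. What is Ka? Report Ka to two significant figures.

[H+] = 10^(-2.49) = 3.24 × 10^-3 M
At equilibrium [HA] = 0.07 − 3.24 × 10^-3 = 6.68 × 10^-2 M
Ka = [H+][A-]/[HA] = (3.24 × 10^-3)² / 6.68 × 10^-2 = 1.6 × 10^-4

Ka = 1.6 × 10^-4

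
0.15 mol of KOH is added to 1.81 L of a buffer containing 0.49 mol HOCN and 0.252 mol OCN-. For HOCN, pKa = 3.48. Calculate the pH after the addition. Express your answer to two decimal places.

pH = 3.55

OH- converts HOCN to OCN-: HOCN → 0.34 mol, OCN- → 0.402 mol.
pH = pKa + log(n_OCN-/n_HOCN) = 3.48 + log(0.402/0.34) = 3.48 + (+0.073)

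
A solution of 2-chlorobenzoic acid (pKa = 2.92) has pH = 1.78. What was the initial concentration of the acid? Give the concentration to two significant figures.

C₀ = 2.5 × 10^-1 M

[H+] = 10^(-1.78) = 1.66 × 10^-2 M = x
Ka = 10^(−2.92) = 1.20 × 10^-3
Ka = x²/(C₀ − x) ⇒ C₀ = x + x²/Ka
C₀ = 1.66 × 10^-2 + (1.66 × 10^-2)²/(1.20 × 10^-3) = 2.46 × 10^-1 M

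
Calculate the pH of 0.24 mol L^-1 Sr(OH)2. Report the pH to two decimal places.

pH = 13.68

Sr(OH)2 is a strong base (each formula unit releases 2 OH-); [OH-] = 0.48 M.
pOH = -log(0.48) = 0.32
pH = 14.00 - 0.32 = 13.68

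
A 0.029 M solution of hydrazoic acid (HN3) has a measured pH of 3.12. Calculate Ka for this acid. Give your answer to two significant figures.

Ka = 2.0 × 10^-5

[H+] = 10^(-3.12) = 7.59 × 10^-4 M
At equilibrium [HA] = 0.029 − 7.59 × 10^-4 = 2.82 × 10^-2 M
Ka = [H+][A-]/[HA] = (7.59 × 10^-4)² / 2.82 × 10^-2 = 2.0 × 10^-5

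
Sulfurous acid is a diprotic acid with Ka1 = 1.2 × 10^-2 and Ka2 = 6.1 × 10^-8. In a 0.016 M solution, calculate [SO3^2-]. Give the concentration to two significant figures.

6.1 × 10^-8 M

First ionization gives [H+] ≈ [HSO3-] = 9.10 × 10^-3 M.
Second step: Ka2 = [H+][SO3^2-]/[HSO3-] ≈ [SO3^2-] (since [H+] ≈ [HSO3-]).
So [SO3^2-] ≈ Ka2.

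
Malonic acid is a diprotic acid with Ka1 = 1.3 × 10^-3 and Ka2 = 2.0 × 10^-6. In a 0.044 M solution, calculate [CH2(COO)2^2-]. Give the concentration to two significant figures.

First ionization gives [H+] ≈ [CH2(COOH)COO-] = 6.94 × 10^-3 M.
Second step: Ka2 = [H+][CH2(COO)2^2-]/[CH2(COOH)COO-] ≈ [CH2(COO)2^2-] (since [H+] ≈ [CH2(COOH)COO-]).
So [CH2(COO)2^2-] ≈ Ka2.

2.0 × 10^-6 M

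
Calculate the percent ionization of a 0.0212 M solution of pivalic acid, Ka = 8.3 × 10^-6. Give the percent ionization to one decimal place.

(CH3)3CCOOH ⇌ (CH3)3CCOO- + H+; let x = [H+] at equilibrium.
x ≈ √(Ka·C₀) = √(8.3 × 10^-6 × 0.0212) = 4.19 × 10^-4 M
% ionization = x/C₀ × 100% = 4.19 × 10^-4/0.0212 × 100% = 2.0%

2.0%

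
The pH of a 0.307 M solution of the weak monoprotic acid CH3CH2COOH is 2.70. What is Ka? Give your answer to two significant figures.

Ka = 1.3 × 10^-5

[H+] = 10^(-2.70) = 2.00 × 10^-3 M
At equilibrium [HA] = 0.307 − 2.00 × 10^-3 = 3.05 × 10^-1 M
Ka = [H+][A-]/[HA] = (2.00 × 10^-3)² / 3.05 × 10^-1 = 1.3 × 10^-5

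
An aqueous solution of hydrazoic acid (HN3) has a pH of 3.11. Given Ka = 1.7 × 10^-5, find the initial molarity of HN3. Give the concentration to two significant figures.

[H+] = 10^(-3.11) = 7.76 × 10^-4 M = x
Ka = x²/(C₀ − x) ⇒ C₀ = x + x²/Ka
C₀ = 7.76 × 10^-4 + (7.76 × 10^-4)²/(1.7 × 10^-5) = 3.62 × 10^-2 M

C₀ = 3.6 × 10^-2 M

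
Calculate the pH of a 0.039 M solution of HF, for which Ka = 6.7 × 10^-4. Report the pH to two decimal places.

HF ⇌ F- + H+
Ka = [H+]²/(0.039 − [H+]) = 6.7 × 10^-4
Here C₀/Ka ≈ 58.2, so the small-[H+] approximation fails. Use the quadratic:
[H+] = (−Ka + √(Ka² + 4·Ka·C₀))/2 = 4.79 × 10^-3 M
pH = −log[H+] = −log(4.79 × 10^-3) = 2.32

pH = 2.32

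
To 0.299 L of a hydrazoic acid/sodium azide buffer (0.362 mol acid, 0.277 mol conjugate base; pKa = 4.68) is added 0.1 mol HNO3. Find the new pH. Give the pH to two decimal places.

After neutralization: n(HN3) = 0.462 mol, n(N3-) = 0.177 mol.
pH = pKa + log([A⁻]/[HA]) = 4.68 + log(0.177/0.462) = 4.68 -0.417

pH = 4.26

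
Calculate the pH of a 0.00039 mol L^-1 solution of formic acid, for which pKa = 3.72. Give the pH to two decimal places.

HCOOH ⇌ HCOO- + H+
Ka = 10^(−3.72) = 1.91 × 10^-4
Ka = [H+]²/(0.00039 − [H+]) = 1.91 × 10^-4
Here C₀/Ka ≈ 2.04, so the small-[H+] approximation fails. Use the quadratic:
[H+] = [−0.000191 + √(0.000191² + 2.98e-07)]/2 = 1.94 × 10^-4 M
pH = −log[H+] = −log(1.94 × 10^-4) = 3.71

pH = 3.71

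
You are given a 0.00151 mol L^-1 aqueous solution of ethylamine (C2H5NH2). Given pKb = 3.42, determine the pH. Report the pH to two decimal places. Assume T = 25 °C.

pH = 10.77

C2H5NH2 + H2O ⇌ C2H5NH3+ + OH-
Kb = 10^(−3.42) = 3.80 × 10^-4
Let x = [OH-] at equilibrium. Kb = x²/(0.00151 − x).
x is not negligible relative to C₀; solve x² + 0.00038·x − 5.74e-07 = 0.
x = [−0.00038 + √(0.00038² + 2.3e-06)]/2 = 5.91 × 10^-4 M
pOH = 3.23, so pH = 14.00 − pOH = 10.77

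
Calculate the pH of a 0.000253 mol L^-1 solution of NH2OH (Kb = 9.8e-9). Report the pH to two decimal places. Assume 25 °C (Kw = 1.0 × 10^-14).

NH2OH + H2O ⇌ NH3OH+ + OH-
From the ICE table, Kb = x²/(0.000253 − x) = 9.8 × 10^-9.
Since Kb ≪ C₀, x ≈ √(Kb·C₀) = 1.57 × 10^-6 M.
Check: 0.62% ionized — well under 5%, approximation valid.
pOH = −log(1.57 × 10^-6) = 5.80; pH = 14.00 − 5.80 = 8.20

pH = 8.20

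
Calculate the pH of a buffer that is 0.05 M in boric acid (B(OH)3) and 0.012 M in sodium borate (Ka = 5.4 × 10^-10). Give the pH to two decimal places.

pKa = −log(5.4 × 10^-10) = 9.268
Using pH = pKa + log([base]/[acid]) with [base]/[acid] = 0.012/0.05:
pH = 9.268 + (-0.620) = 8.65

pH = 8.65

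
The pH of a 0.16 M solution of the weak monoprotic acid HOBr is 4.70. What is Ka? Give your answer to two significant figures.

[H+] = 10^(-4.70) = 2.00 × 10^-5 M
At equilibrium [HA] = 0.16 − 2.00 × 10^-5 = 1.60 × 10^-1 M
Ka = [H+][A-]/[HA] = (2.00 × 10^-5)² / 1.60 × 10^-1 = 2.5 × 10^-9

Ka = 2.5 × 10^-9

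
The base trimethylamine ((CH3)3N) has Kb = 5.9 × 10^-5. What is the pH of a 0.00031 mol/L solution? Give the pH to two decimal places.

pH = 10.04

(CH3)3N + H2O ⇌ (CH3)3NH+ + OH-
From the ICE table, Kb = [OH-]²/(0.00031 − [OH-]) = 5.9 × 10^-5.
[OH-] is not negligible relative to C₀; solve [OH-]² + 5.9e-05·[OH-] − 1.83e-08 = 0.
[OH-] = [−5.9e-05 + √(5.9e-05² + 7.32e-08)]/2 = 1.09 × 10^-4 M
pOH = 3.96, so pH = 14.00 − pOH = 10.04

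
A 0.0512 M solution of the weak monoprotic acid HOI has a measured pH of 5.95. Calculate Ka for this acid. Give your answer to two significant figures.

[H+] = 10^(-5.95) = 1.12 × 10^-6 M
At equilibrium [HA] = 0.0512 − 1.12 × 10^-6 = 5.12 × 10^-2 M
Ka = [H+][A-]/[HA] = (1.12 × 10^-6)² / 5.12 × 10^-2 = 2.5 × 10^-11

Ka = 2.5 × 10^-11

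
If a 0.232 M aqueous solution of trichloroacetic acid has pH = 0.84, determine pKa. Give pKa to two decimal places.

[H+] = 10^(-0.84) = 1.45 × 10^-1 M
At equilibrium [HA] = 0.232 − 1.45 × 10^-1 = 8.70 × 10^-2 M
Ka = [H+][A-]/[HA] = (1.45 × 10^-1)² / 8.70 × 10^-2 = 2.42 × 10^-1
pKa = -log(2.42 × 10^-1) = 0.62

pKa = 0.62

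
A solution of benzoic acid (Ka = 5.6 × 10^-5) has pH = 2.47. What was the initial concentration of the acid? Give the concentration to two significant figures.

C₀ = 2.1 × 10^-1 M

[H+] = 10^(-2.47) = 3.39 × 10^-3 M = x
Ka = x²/(C₀ − x) ⇒ C₀ = x + x²/Ka
C₀ = 3.39 × 10^-3 + (3.39 × 10^-3)²/(5.6 × 10^-5) = 2.09 × 10^-1 M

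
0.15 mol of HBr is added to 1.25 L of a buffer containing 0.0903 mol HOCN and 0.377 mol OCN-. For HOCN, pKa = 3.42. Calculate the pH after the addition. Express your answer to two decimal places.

Added H+ converts OCN- to HOCN: HOCN → 0.24 mol, OCN- → 0.227 mol.
pH = pKa + log([A⁻]/[HA]) = 3.42 + log(0.227/0.24) = 3.42 -0.024

pH = 3.40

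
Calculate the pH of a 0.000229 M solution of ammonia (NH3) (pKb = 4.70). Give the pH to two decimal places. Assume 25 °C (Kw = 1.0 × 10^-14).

pH = 9.77

NH3 + H2O ⇌ NH4+ + OH-
Kb = 10^(−4.70) = 2.00 × 10^-5
From the ICE table, Kb = x²/(0.000229 − x) = 2.00 × 10^-5.
The 5% rule fails; solving x² + Kb·x − Kb·C₀ = 0 exactly:
x = [−2e-05 + √(2e-05² + 1.83e-08)]/2 = 5.84 × 10^-5 M
pOH = −log(5.84 × 10^-5) = 4.23; pH = 14.00 − 4.23 = 9.77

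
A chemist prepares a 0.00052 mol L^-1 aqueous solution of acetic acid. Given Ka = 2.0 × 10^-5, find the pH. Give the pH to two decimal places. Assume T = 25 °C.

CH3COOH ⇌ CH3COO- + H+
From the ICE table, Ka = [H+]²/(0.00052 − [H+]) = 2.0 × 10^-5.
Here C₀/Ka ≈ 26, so the small-[H+] approximation fails. Use the quadratic:
[H+] = [−2e-05 + √(2e-05² + 4.16e-08)]/2 = 9.25 × 10^-5 M
pH = −log(9.25 × 10^-5) = 4.03

pH = 4.03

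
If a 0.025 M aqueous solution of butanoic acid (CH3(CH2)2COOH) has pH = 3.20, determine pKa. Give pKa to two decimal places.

[H+] = 10^(-3.20) = 6.31 × 10^-4 M
At equilibrium [HA] = 0.025 − 6.31 × 10^-4 = 2.44 × 10^-2 M
Ka = [H+][A-]/[HA] = (6.31 × 10^-4)² / 2.44 × 10^-2 = 1.63 × 10^-5
pKa = -log(1.63 × 10^-5) = 4.79

pKa = 4.79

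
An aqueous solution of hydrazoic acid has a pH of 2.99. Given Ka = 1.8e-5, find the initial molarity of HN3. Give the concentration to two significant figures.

[H+] = 10^(-2.99) = 1.02 × 10^-3 M = x
Ka = x²/(C₀ − x) ⇒ C₀ = x + x²/Ka
C₀ = 1.02 × 10^-3 + (1.02 × 10^-3)²/(1.8 × 10^-5) = 5.88 × 10^-2 M

C₀ = 5.9 × 10^-2 M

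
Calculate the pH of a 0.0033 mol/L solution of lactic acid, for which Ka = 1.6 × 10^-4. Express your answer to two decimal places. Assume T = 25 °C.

CH3CH(OH)COOH ⇌ CH3CH(OH)COO- + H+
Ka = [H+]²/(0.0033 − [H+]) = 1.6 × 10^-4
[H+] is not negligible relative to C₀; solve [H+]² + 0.00016·[H+] − 5.28e-07 = 0.
[H+] = (−Ka + √(Ka² + 4·Ka·C₀))/2 = 6.51 × 10^-4 M
pH = −log(6.51 × 10^-4) = 3.19

pH = 3.19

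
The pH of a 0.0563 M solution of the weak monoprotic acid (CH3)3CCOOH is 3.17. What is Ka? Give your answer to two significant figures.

Ka = 8.2 × 10^-6

[H+] = 10^(-3.17) = 6.76 × 10^-4 M
At equilibrium [HA] = 0.0563 − 6.76 × 10^-4 = 5.56 × 10^-2 M
Ka = [H+][A-]/[HA] = (6.76 × 10^-4)² / 5.56 × 10^-2 = 8.2 × 10^-6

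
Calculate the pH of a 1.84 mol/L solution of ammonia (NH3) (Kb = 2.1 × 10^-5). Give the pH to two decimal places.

pH = 11.79

NH3 + H2O ⇌ NH4+ + OH-
Let x = [OH-] at equilibrium. Kb = x²/(1.84 − x).
Since Kb ≪ C₀, x ≈ √(Kb·C₀) = 6.22 × 10^-3 M.
(x/C₀ = 0.34% < 5%, so the approximation holds.)
pOH = 2.21, so pH = 14.00 − pOH = 11.79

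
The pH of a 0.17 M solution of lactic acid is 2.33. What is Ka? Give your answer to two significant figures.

Ka = 1.3 × 10^-4

[H+] = 10^(-2.33) = 4.68 × 10^-3 M
At equilibrium [HA] = 0.17 − 4.68 × 10^-3 = 1.65 × 10^-1 M
Ka = [H+][A-]/[HA] = (4.68 × 10^-3)² / 1.65 × 10^-1 = 1.3 × 10^-4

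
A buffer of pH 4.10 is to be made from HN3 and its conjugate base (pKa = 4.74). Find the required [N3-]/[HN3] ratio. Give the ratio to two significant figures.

ratio = 0.23

pH = pKa + log(r) ⇒ log(r) = 4.10 − 4.74 = -0.64
r = [N3-]/[HN3] = 10^(-0.64) = 0.229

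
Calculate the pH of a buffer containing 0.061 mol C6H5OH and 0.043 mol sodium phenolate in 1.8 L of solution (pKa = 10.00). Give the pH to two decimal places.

pH = 9.85

Henderson–Hasselbalch: pH = pKa + log([C6H5O-]/[C6H5OH]) = 10.00 + log(0.043/0.061)
pH = 10.00 + (-0.152) = 9.85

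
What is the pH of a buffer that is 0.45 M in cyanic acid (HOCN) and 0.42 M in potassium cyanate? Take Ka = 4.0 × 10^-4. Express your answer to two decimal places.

pKa = −log(4.0 × 10^-4) = 3.398
Using pH = pKa + log([base]/[acid]) with [base]/[acid] = 0.42/0.45:
pH = 3.398 + (-0.030) = 3.37

pH = 3.37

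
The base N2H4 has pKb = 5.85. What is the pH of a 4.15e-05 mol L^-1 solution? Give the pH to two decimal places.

pH = 8.84

N2H4 + H2O ⇌ N2H5+ + OH-
Kb = 10^(−5.85) = 1.41 × 10^-6
Kb = [OH-]²/(4.15e-05 − [OH-]) = 1.41 × 10^-6
Here C₀/Kb ≈ 29.4, so the small-[OH-] approximation fails. Use the quadratic:
[OH-] = (−Kb + √(Kb² + 4·Kb·C₀))/2 = 6.98 × 10^-6 M
pOH = −log(6.98 × 10^-6) = 5.16; pH = 14.00 − 5.16 = 8.84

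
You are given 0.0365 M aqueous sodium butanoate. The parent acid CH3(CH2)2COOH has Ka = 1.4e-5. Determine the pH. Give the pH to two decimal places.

pH = 8.71

CH3(CH2)2COO- is the conjugate base of the weak acid CH3(CH2)2COOH.
Kb = Kw/Ka = 1.0×10^-14 / 1.4 × 10^-5 = 7.14 × 10^-10
Kb = x²/(0.0365 − x) = 7.14 × 10^-10
Neglecting x in the denominator: x = √(7.14 × 10^-10 × 0.0365) = 5.10 × 10^-6 M
pOH = 5.29, so pH = 14.00 − pOH = 8.71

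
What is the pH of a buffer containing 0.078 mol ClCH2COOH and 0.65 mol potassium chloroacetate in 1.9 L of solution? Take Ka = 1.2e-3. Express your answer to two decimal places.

pKa = −log(1.2 × 10^-3) = 2.921
Henderson–Hasselbalch: pH = pKa + log([ClCH2COO-]/[ClCH2COOH]) = 2.921 + log(0.65/0.078)
pH = 2.921 + (+0.921) = 3.84

pH = 3.84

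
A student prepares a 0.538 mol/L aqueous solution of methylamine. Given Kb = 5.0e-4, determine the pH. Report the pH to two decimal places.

CH3NH2 + H2O ⇌ CH3NH3+ + OH-
From the ICE table, Kb = [OH-]²/(0.538 − [OH-]) = 5.0 × 10^-4.
Neglecting [OH-] in the denominator: [OH-] = √(5.0 × 10^-4 × 0.538) = 1.64 × 10^-2 M
([OH-]/C₀ = 3% < 5%, so the approximation holds.)
pOH = −log(1.64 × 10^-2) = 1.79; pH = 14.00 − 1.79 = 12.21

pH = 12.21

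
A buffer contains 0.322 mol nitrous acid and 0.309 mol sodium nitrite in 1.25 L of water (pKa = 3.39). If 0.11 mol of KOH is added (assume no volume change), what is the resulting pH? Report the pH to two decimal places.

pH = 3.69

OH- converts HNO2 to NO2-: HNO2 → 0.212 mol, NO2- → 0.419 mol.
pH = pKa + log(n_NO2-/n_HNO2) = 3.39 + log(0.419/0.212) = 3.39 + (+0.296)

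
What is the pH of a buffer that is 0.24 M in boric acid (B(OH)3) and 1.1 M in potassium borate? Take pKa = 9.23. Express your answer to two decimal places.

pH = 9.89

pH = pKa + log([A⁻]/[HA]) = 9.23 + log(1.1/0.24)
pH = 9.23 + (+0.661) = 9.89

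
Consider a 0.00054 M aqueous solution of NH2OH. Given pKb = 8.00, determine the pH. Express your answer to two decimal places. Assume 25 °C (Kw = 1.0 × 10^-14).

pH = 8.37

NH2OH + H2O ⇌ NH3OH+ + OH-
Kb = 10^(−8.00) = 1.00 × 10^-8
From the ICE table, Kb = x²/(0.00054 − x) = 1.00 × 10^-8.
Since Kb ≪ C₀, x ≈ √(Kb·C₀) = 2.32 × 10^-6 M.
(x/C₀ = 0.43% < 5%, so the approximation holds.)
pOH = −log(2.32 × 10^-6) = 5.63; pH = 14.00 − 5.63 = 8.37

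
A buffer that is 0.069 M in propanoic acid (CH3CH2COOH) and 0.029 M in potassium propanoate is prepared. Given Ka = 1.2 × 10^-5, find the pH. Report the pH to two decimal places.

pH = 4.54

pKa = −log(1.2 × 10^-5) = 4.921
Henderson–Hasselbalch: pH = pKa + log([CH3CH2COO-]/[CH3CH2COOH]) = 4.921 + log(0.029/0.069)
pH = 4.921 + (-0.376) = 4.54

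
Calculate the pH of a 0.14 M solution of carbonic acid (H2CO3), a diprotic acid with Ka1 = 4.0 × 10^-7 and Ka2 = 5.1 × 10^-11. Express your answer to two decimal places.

pH = 3.63

Since Ka1 ≫ Ka2, the first ionization dominates [H+].
Ka1 = x²/(0.14 − x) = 4.0 × 10^-7
x ≈ √(4.0 × 10^-7 × 0.14) = 2.37 × 10^-4 M
pH = −log(2.37 × 10^-4) = 3.63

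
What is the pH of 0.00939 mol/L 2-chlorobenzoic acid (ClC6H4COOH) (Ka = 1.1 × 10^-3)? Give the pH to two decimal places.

ClC6H4COOH ⇌ ClC6H4COO- + H+
From the ICE table, Ka = x²/(0.00939 − x) = 1.1 × 10^-3.
The 5% rule fails; solving x² + Ka·x − Ka·C₀ = 0 exactly:
x = [−0.0011 + √(0.0011² + 4.13e-05)]/2 = 2.71 × 10^-3 M
pH = −log[H+] = −log(2.71 × 10^-3) = 2.57

pH = 2.57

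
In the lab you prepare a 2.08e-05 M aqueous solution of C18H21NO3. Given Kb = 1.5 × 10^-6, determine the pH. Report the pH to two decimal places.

C18H21NO3 + H2O ⇌ C18H22NO3+ + OH-
Kb = x²/(2.08e-05 − x) = 1.5 × 10^-6
x is not negligible relative to C₀; solve x² + 1.5e-06·x − 3.12e-11 = 0.
x = [−1.5e-06 + √(1.5e-06² + 1.25e-10)]/2 = 4.89 × 10^-6 M
pOH = 5.31, so pH = 14.00 − pOH = 8.69

pH = 8.69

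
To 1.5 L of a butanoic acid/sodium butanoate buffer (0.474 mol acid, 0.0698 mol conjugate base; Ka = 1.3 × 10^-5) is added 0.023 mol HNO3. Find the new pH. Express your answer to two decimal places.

Added H+ converts CH3(CH2)2COO- to CH3(CH2)2COOH: CH3(CH2)2COOH → 0.497 mol, CH3(CH2)2COO- → 0.0468 mol.
pKa = −log(1.3 × 10^-5) = 4.886
Henderson–Hasselbalch with mole ratio 0.0468/0.497: pH = 4.886 + (-1.026)

pH = 3.86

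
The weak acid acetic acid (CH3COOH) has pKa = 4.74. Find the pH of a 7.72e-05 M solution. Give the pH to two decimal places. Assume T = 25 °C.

pH = 4.53

CH3COOH ⇌ CH3COO- + H+
Ka = 10^(−4.74) = 1.82 × 10^-5
Ka = [H+]²/(7.72e-05 − [H+]) = 1.82 × 10^-5
Here C₀/Ka ≈ 4.24, so the small-[H+] approximation fails. Use the quadratic:
[H+] = (−Ka + √(Ka² + 4·Ka·C₀))/2 = 2.95 × 10^-5 M
pH = −log[H+] = −log(2.95 × 10^-5) = 4.53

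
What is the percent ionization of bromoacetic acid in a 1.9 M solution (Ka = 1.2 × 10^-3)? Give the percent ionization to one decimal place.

2.5%

BrCH2COOH ⇌ BrCH2COO- + H+; let x = [H+] at equilibrium.
x ≈ √(Ka·C₀) = √(1.2 × 10^-3 × 1.9) = 4.77 × 10^-2 M
% ionization = x/C₀ × 100% = 4.77 × 10^-2/1.9 × 100% = 2.5%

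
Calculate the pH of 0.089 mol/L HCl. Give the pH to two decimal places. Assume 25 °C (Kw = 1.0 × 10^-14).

HCl is a strong acid and dissociates completely, so [H+] = 0.089 M.
pH = -log(0.089) = 1.05

pH = 1.05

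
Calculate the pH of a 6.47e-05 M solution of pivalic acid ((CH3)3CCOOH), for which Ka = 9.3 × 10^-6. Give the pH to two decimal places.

(CH3)3CCOOH ⇌ (CH3)3CCOO- + H+
From the ICE table, Ka = x²/(6.47e-05 − x) = 9.3 × 10^-6.
x is not negligible relative to C₀; solve x² + 9.3e-06·x − 6.02e-10 = 0.
x = (−Ka + √(Ka² + 4·Ka·C₀))/2 = 2.03 × 10^-5 M
pH = −log[H+] = −log(2.03 × 10^-5) = 4.69

pH = 4.69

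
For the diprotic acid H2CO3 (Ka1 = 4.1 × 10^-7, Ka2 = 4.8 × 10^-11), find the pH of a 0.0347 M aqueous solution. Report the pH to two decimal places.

pH = 3.92

Since Ka1 ≫ Ka2, the first ionization dominates [H+].
Ka1 = x²/(0.0347 − x) = 4.1 × 10^-7
x ≈ √(4.1 × 10^-7 × 0.0347) = 1.19 × 10^-4 M
pH = −log(1.19 × 10^-4) = 3.92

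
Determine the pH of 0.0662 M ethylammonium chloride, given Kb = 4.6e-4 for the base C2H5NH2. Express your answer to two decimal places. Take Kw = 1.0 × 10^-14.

pH = 5.92

C2H5NH3+ is the conjugate acid of the weak base C2H5NH2.
Ka = Kw/Kb = 1.0×10^-14 / 4.6 × 10^-4 = 2.17 × 10^-11
Ka = [H+]²/(0.0662 − [H+]) = 2.17 × 10^-11
Assume [H+] ≪ 0.0662: [H+] ≈ √(2.17 × 10^-11 × 0.0662) = 1.20 × 10^-6 M
pH = −log[H+] = −log(1.20 × 10^-6) = 5.92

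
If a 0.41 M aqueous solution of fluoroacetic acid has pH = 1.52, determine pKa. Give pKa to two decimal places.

pKa = 2.62

[H+] = 10^(-1.52) = 3.02 × 10^-2 M
At equilibrium [HA] = 0.41 − 3.02 × 10^-2 = 3.80 × 10^-1 M
Ka = [H+][A-]/[HA] = (3.02 × 10^-2)² / 3.80 × 10^-1 = 2.40 × 10^-3
pKa = -log(2.40 × 10^-3) = 2.62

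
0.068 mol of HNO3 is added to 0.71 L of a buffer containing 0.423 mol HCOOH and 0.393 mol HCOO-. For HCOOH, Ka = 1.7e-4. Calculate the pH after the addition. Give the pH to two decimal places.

pH = 3.59

After neutralization: n(HCOOH) = 0.491 mol, n(HCOO-) = 0.325 mol.
pKa = −log(1.7 × 10^-4) = 3.770
pH = pKa + log([A⁻]/[HA]) = 3.770 + log(0.325/0.491) = 3.770 -0.179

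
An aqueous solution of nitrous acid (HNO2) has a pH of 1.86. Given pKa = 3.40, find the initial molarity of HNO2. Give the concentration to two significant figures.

[H+] = 10^(-1.86) = 1.38 × 10^-2 M = x
Ka = 10^(−3.40) = 3.98 × 10^-4
Ka = x²/(C₀ − x) ⇒ C₀ = x + x²/Ka
C₀ = 1.38 × 10^-2 + (1.38 × 10^-2)²/(3.98 × 10^-4) = 4.92 × 10^-1 M

C₀ = 4.9 × 10^-1 M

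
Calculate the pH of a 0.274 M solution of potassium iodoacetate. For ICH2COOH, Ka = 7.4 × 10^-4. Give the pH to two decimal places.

ICH2COO- is the conjugate base of the weak acid ICH2COOH.
Kb = Kw/Ka = 1.0×10^-14 / 7.4 × 10^-4 = 1.35 × 10^-11
From the ICE table, Kb = x²/(0.274 − x) = 1.35 × 10^-11.
Since Kb ≪ C₀, x ≈ √(Kb·C₀) = 1.92 × 10^-6 M.
pOH = −log(1.92 × 10^-6) = 5.72; pH = 14.00 − 5.72 = 8.28

pH = 8.28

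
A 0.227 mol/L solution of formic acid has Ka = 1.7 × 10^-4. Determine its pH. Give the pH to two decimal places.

HCOOH ⇌ HCOO- + H+
Ka = x²/(0.227 − x) = 1.7 × 10^-4
Neglecting x in the denominator: x = √(1.7 × 10^-4 × 0.227) = 6.21 × 10^-3 M
Check: 2.7% ionized — well under 5%, approximation valid.
pH = −log[H+] = −log(6.21 × 10^-3) = 2.21

pH = 2.21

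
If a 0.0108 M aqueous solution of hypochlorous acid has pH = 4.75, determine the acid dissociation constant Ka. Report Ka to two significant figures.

[H+] = 10^(-4.75) = 1.78 × 10^-5 M
At equilibrium [HA] = 0.0108 − 1.78 × 10^-5 = 1.08 × 10^-2 M
Ka = [H+][A-]/[HA] = (1.78 × 10^-5)² / 1.08 × 10^-2 = 2.9 × 10^-8

Ka = 2.9 × 10^-8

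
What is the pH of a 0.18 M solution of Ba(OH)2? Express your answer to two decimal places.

pH = 13.56

Ba(OH)2 is a strong base (each formula unit releases 2 OH-); [OH-] = 0.36 M.
pOH = -log(0.36) = 0.44
pH = 14.00 - 0.44 = 13.56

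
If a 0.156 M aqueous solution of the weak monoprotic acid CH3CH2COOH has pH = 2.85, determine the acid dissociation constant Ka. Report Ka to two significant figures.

Ka = 1.3 × 10^-5

[H+] = 10^(-2.85) = 1.41 × 10^-3 M
At equilibrium [HA] = 0.156 − 1.41 × 10^-3 = 1.55 × 10^-1 M
Ka = [H+][A-]/[HA] = (1.41 × 10^-3)² / 1.55 × 10^-1 = 1.3 × 10^-5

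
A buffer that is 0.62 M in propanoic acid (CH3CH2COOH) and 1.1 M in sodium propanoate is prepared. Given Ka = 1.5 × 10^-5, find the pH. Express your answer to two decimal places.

pH = 5.07

pKa = −log(1.5 × 10^-5) = 4.824
pH = pKa + log([A⁻]/[HA]) = 4.824 + log(1.1/0.62)
pH = 4.824 + (+0.249) = 5.07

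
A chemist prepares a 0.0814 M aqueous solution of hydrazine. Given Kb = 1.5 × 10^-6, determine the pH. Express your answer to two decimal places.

pH = 10.54

N2H4 + H2O ⇌ N2H5+ + OH-
From the ICE table, Kb = x²/(0.0814 − x) = 1.5 × 10^-6.
Assume x ≪ 0.0814: x ≈ √(1.5 × 10^-6 × 0.0814) = 3.49 × 10^-4 M
Check: 0.43% ionized — well under 5%, approximation valid.
pOH = 3.46, so pH = 14.00 − pOH = 10.54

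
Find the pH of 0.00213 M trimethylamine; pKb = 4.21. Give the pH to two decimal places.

pH = 10.52

(CH3)3N + H2O ⇌ (CH3)3NH+ + OH-
Kb = 10^(−4.21) = 6.17 × 10^-5
From the ICE table, Kb = x²/(0.00213 − x) = 6.17 × 10^-5.
The 5% rule fails; solving x² + Kb·x − Kb·C₀ = 0 exactly:
x = (−Kb + √(Kb² + 4·Kb·C₀))/2 = 3.33 × 10^-4 M
pOH = −log(3.33 × 10^-4) = 3.48; pH = 14.00 − 3.48 = 10.52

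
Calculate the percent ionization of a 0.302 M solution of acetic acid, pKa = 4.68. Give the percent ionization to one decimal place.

0.8%

CH3COOH ⇌ CH3COO- + H+; let x = [H+] at equilibrium.
Ka = 10^(−4.68) = 2.09 × 10^-5
x ≈ √(Ka·C₀) = √(2.09 × 10^-5 × 0.302) = 2.51 × 10^-3 M
Fraction ionized = 2.51 × 10^-3 / 0.302 = 0.0083 → 0.8%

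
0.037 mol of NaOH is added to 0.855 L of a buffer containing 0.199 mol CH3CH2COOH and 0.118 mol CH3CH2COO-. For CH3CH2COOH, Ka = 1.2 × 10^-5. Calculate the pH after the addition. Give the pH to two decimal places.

After neutralization: n(CH3CH2COOH) = 0.162 mol, n(CH3CH2COO-) = 0.155 mol.
pKa = −log(1.2 × 10^-5) = 4.921
pH = pKa + log([A⁻]/[HA]) = 4.921 + log(0.155/0.162) = 4.921 -0.019

pH = 4.90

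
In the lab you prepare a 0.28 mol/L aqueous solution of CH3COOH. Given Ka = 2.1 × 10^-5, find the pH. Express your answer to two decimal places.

pH = 2.62

CH3COOH ⇌ CH3COO- + H+
Ka = [H+]²/(0.28 − [H+]) = 2.1 × 10^-5
Assume [H+] ≪ 0.28: [H+] ≈ √(2.1 × 10^-5 × 0.28) = 2.42 × 10^-3 M
pH = −log(2.42 × 10^-3) = 2.62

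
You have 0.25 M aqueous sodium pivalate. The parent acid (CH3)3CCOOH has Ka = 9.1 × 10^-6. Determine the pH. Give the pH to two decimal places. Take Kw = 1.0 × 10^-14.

pH = 9.22

(CH3)3CCOO- is the conjugate base of the weak acid (CH3)3CCOOH.
Kb = Kw/Ka = 1.0×10^-14 / 9.1 × 10^-6 = 1.10 × 10^-9
From the ICE table, Kb = x²/(0.25 − x) = 1.10 × 10^-9.
Since Kb ≪ C₀, x ≈ √(Kb·C₀) = 1.66 × 10^-5 M.
pOH = −log(1.66 × 10^-5) = 4.78; pH = 14.00 − 4.78 = 9.22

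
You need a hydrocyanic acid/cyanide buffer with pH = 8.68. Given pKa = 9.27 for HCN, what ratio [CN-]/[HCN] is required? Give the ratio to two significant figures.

ratio = 0.26

pH = pKa + log(r) ⇒ log(r) = 8.68 − 9.27 = -0.59
r = [CN-]/[HCN] = 10^(-0.59) = 0.257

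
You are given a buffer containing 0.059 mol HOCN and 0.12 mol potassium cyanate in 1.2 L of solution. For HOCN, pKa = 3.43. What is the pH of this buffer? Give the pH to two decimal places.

Henderson–Hasselbalch: pH = pKa + log([OCN-]/[HOCN]) = 3.43 + log(0.12/0.059)
pH = 3.43 + (+0.308) = 3.74

pH = 3.74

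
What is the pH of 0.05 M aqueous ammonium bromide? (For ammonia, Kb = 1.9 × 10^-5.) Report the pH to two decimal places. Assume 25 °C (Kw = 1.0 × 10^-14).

pH = 5.29

NH4+ is the conjugate acid of the weak base NH3.
Ka = Kw/Kb = 1.0×10^-14 / 1.9 × 10^-5 = 5.26 × 10^-10
From the ICE table, Ka = x²/(0.05 − x) = 5.26 × 10^-10.
Since Ka ≪ C₀, x ≈ √(Ka·C₀) = 5.13 × 10^-6 M.
pH = −log[H+] = −log(5.13 × 10^-6) = 5.29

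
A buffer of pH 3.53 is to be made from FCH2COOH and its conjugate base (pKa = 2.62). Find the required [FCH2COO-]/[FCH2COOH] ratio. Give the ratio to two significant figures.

pH = pKa + log(r) ⇒ log(r) = 3.53 − 2.62 = +0.91
r = [FCH2COO-]/[FCH2COOH] = 10^(+0.91) = 8.13

ratio = 8.1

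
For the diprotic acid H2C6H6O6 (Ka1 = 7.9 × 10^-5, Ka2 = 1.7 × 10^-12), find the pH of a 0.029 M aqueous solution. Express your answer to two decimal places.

pH = 2.83

Ka1 ≫ Ka2, so treat the first dissociation as the only significant source of H+.
Ka1 = x²/(0.029 − x) = 7.9 × 10^-5
Solving the quadratic: x = (−Ka1 + √(Ka1² + 4·Ka1·C₀))/2 = 1.47 × 10^-3 M
pH = −log(1.47 × 10^-3) = 2.83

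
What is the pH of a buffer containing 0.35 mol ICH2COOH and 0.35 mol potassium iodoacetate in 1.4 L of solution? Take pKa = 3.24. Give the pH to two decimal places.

Using pH = pKa + log([base]/[acid]) with [base]/[acid] = 0.35/0.35:
pH = 3.24 + (+0.000) = 3.24

pH = 3.24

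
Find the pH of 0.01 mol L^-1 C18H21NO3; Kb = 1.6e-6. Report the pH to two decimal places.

pH = 10.10

C18H21NO3 + H2O ⇌ C18H22NO3+ + OH-
From the ICE table, Kb = x²/(0.01 − x) = 1.6 × 10^-6.
Since Kb ≪ C₀, x ≈ √(Kb·C₀) = 1.26 × 10^-4 M.
(x/C₀ = 1.3% < 5%, so the approximation holds.)
pOH = 3.90, so pH = 14.00 − pOH = 10.10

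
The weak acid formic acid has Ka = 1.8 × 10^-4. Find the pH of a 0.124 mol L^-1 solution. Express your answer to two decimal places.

HCOOH ⇌ HCOO- + H+
From the ICE table, Ka = [H+]²/(0.124 − [H+]) = 1.8 × 10^-4.
Neglecting [H+] in the denominator: [H+] = √(1.8 × 10^-4 × 0.124) = 4.72 × 10^-3 M
([H+]/C₀ = 3.8% < 5%, so the approximation holds.)
pH = −log[H+] = −log(4.72 × 10^-3) = 2.33

pH = 2.33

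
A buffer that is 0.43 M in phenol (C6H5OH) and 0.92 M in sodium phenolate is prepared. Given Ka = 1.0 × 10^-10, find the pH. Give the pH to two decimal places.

pH = 10.33

pKa = −log(1.0 × 10^-10) = 10.000
Henderson–Hasselbalch: pH = pKa + log([C6H5O-]/[C6H5OH]) = 10.000 + log(0.92/0.43)
pH = 10.000 + (+0.330) = 10.33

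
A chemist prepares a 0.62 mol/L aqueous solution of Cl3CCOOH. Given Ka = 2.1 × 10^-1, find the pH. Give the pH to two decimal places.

Cl3CCOOH ⇌ Cl3CCOO- + H+
Let x = [H+] at equilibrium. Ka = x²/(0.62 − x).
Here C₀/Ka ≈ 2.95, so the small-x approximation fails. Use the quadratic:
x = [−0.21 + √(0.21² + 0.521)]/2 = 2.71 × 10^-1 M
pH = −log[H+] = −log(2.71 × 10^-1) = 0.57

pH = 0.57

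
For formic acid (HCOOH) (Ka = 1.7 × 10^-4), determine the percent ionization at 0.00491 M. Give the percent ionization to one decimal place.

HCOOH ⇌ HCOO- + H+; let x = [H+] at equilibrium.
Ka = x²/(C₀ − x); solving the quadratic gives x = 8.33 × 10^-4 M.
% ionization = x/C₀ × 100% = 8.33 × 10^-4/0.00491 × 100% = 17.0%

17.0%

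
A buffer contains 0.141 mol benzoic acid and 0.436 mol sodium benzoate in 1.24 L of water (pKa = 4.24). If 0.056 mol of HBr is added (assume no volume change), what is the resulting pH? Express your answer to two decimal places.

pH = 4.53

After neutralization: n(C6H5COOH) = 0.197 mol, n(C6H5COO-) = 0.38 mol.
Henderson–Hasselbalch with mole ratio 0.38/0.197: pH = 4.24 + (+0.285)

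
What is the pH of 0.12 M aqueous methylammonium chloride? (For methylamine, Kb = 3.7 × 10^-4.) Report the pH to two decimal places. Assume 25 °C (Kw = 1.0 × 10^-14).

pH = 5.74

CH3NH3+ is the conjugate acid of the weak base CH3NH2.
Ka = Kw/Kb = 1.0×10^-14 / 3.7 × 10^-4 = 2.70 × 10^-11
Let x = [H+] at equilibrium. Ka = x²/(0.12 − x).
Assume x ≪ 0.12: x ≈ √(2.70 × 10^-11 × 0.12) = 1.80 × 10^-6 M
(x/C₀ = 0.0015% < 5%, so the approximation holds.)
pH = −log[H+] = −log(1.80 × 10^-6) = 5.74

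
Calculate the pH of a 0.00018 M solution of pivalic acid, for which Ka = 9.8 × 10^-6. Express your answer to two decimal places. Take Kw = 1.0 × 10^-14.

(CH3)3CCOOH ⇌ (CH3)3CCOO- + H+
Ka = [H+]²/(0.00018 − [H+]) = 9.8 × 10^-6
The 5% rule fails; solving [H+]² + Ka·[H+] − Ka·C₀ = 0 exactly:
[H+] = (−Ka + √(Ka² + 4·Ka·C₀))/2 = 3.74 × 10^-5 M
pH = −log[H+] = −log(3.74 × 10^-5) = 4.43

pH = 4.43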